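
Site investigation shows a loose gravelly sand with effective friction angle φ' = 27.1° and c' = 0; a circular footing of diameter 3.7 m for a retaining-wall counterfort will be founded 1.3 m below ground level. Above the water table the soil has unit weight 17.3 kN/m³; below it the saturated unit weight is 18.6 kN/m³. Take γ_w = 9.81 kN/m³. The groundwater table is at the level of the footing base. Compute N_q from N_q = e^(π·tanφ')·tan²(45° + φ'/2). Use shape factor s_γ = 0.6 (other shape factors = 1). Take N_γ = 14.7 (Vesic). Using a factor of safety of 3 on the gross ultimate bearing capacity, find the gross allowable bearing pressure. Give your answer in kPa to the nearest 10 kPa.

q_all ≈ 150 kPa

N_q = e^(π·tan27.1°)·tan²(58.55°) = 13.34.
q = γ·D_f = 17.3 × 1.3 = 22.49 kPa.
For the ½γBN_γ term take γ' = 18.6 − 9.81 = 8.79 kN/m³ (soil below base is submerged).
q·N_q = 22.49 × 13.343 = 300.08 kPa
0.5·γ·B·N_γ·s_γ = 0.5 × 8.79 × 3.7 × 14.7 × 0.6 = 143.43 kPa
q_ult = 300.08 + 143.43 = 443.51 kPa.
q_all = 443.51 / 3 = 147.84 kPa.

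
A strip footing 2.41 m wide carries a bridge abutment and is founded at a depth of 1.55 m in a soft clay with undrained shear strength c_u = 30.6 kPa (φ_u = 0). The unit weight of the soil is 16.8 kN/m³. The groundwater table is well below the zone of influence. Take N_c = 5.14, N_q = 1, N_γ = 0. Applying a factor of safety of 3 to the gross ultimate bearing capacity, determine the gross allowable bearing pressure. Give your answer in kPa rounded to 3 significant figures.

q = γ·D_f = 16.8 × 1.55 = 26.04 kPa.
c·N_c = 30.6 × 5.14 = 157.28 kPa
q·N_q = 26.04 × 1 = 26.04 kPa
q_ult = 157.28 + 26.04 = 183.32 kPa.
q_all = q_ult / FS = 183.32 / 3 = 61.108 kPa.

q_all ≈ 61.1 kPa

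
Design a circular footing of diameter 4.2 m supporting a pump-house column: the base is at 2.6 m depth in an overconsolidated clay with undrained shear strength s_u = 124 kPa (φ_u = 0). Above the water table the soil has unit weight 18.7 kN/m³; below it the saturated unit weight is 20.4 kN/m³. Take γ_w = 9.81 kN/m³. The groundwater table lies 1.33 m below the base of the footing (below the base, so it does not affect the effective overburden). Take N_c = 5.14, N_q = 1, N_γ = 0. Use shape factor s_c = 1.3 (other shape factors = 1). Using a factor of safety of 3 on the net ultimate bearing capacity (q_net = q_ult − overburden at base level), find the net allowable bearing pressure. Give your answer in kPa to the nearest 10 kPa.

Effective surcharge at the founding depth q = γ·D_f = 18.7 × 2.6 = 48.62 kPa.
q_ult = c·N_c·s_c + q·N_q
     = 124 × 5.14 × 1.3 + 48.62 × 1
     = 828.57 + 48.62 = 877.19 kPa.
q_net = 877.19 − 48.62 = 828.57 kPa.
q_all(net) = 828.57 / 3 = 276.19 kPa.

q_all(net) ≈ 280 kPa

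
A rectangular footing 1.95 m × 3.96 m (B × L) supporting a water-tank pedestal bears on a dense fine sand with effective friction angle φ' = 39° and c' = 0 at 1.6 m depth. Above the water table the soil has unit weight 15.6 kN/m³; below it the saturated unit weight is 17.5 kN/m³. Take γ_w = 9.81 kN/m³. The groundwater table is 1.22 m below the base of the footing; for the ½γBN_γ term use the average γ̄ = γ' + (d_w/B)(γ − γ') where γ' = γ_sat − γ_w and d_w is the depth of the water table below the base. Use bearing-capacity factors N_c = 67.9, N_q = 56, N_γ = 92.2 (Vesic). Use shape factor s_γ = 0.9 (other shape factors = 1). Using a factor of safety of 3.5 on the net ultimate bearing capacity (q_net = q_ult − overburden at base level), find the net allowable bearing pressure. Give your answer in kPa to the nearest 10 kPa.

Effective surcharge at the founding depth q = γ·D_f = 15.6 × 1.6 = 24.96 kPa.
With d_w = 1.22 m < B, γ̄ = 7.69 + (1.22/1.95) × (15.6 − 7.69) = 12.639 kN/m³.
q_ult = q·N_q + 0.5·γ·B·N_γ·s_γ
     = 24.96 × 56 + 0.5 × 12.639 × 1.95 × 92.2 × 0.9
     = 1397.8 + 1022.6 = 2420.3 kPa.
q_net = 2420.3 − 24.96 = 2395.4 kPa.
q_all(net) = 2395.4 / 3.5 = 684.39 kPa.

q_all(net) ≈ 680 kPa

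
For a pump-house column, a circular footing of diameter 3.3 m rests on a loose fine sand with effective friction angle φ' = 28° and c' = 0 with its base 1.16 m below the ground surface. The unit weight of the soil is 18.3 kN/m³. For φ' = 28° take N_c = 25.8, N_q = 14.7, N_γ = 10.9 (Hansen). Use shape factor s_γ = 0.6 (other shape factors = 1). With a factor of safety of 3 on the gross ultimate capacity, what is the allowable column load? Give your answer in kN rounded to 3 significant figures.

Effective surcharge at the founding depth q = γ·D_f = 18.3 × 1.16 = 21.228 kPa.
q_ult = q·N_q + 0.5·γ·B·N_γ·s_γ
     = 21.228 × 14.7 + 0.5 × 18.3 × 3.3 × 10.9 × 0.6
     = 312.05 + 197.48 = 509.53 kPa.
Gross allowable pressure q_all = 509.53 / 3 = 169.84 kPa.
Footing area = 8.553 m², so allowable column load = 169.84 × 8.553 = 1452.7 kN.

P_all ≈ 1450 kN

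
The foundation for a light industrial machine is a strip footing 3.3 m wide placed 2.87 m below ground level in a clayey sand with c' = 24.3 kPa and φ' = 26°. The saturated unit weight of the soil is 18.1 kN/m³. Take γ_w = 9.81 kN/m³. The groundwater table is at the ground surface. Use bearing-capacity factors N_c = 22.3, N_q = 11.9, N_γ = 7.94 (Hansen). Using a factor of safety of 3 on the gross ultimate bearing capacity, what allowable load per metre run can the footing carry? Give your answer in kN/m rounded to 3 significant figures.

Water table at ground surface, so effective unit weight γ' = 18.1 − 9.81 = 8.29 kN/m³ is used throughout; overburden q = 8.29 × 2.87 = 23.792 kPa; the same γ' applies in the ½γBN_γ term.
Cohesion term c·N_c = 24.3 × 22.3 = 541.89 kPa; surcharge term q·N_q = 23.792 × 11.9 = 283.13 kPa; self-weight term 0.5·γ·B·N_γ = 0.5 × 8.29 × 3.3 × 7.94 = 108.61 kPa.
q_ult = 541.89 + 283.13 + 108.61 = 933.63 kPa.
Gross allowable pressure q_all = 933.63 / 3 = 311.21 kPa.
Allowable wall load = q_all × B = 311.21 × 3.3 = 1027 kN per metre run.

≈ 1030 kN/m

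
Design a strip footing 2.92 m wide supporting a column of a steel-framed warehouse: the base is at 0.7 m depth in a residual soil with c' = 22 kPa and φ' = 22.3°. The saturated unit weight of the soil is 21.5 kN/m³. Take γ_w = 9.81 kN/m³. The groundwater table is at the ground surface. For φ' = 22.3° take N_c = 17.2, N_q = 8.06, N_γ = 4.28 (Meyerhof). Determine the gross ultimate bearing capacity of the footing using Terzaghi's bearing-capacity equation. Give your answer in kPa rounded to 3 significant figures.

q_ult ≈ 517 kPa

Water table at ground surface, so effective unit weight γ' = 21.5 − 9.81 = 11.69 kN/m³ is used throughout; overburden q = 11.69 × 0.7 = 8.183 kPa; the same γ' applies in the ½γBN_γ term.
Cohesion term c·N_c = 22 × 17.2 = 378.4 kPa; surcharge term q·N_q = 8.183 × 8.06 = 65.955 kPa; self-weight term 0.5·γ·B·N_γ = 0.5 × 11.69 × 2.92 × 4.28 = 73.048 kPa.
q_ult = 378.4 + 65.955 + 73.048 = 517.4 kPa.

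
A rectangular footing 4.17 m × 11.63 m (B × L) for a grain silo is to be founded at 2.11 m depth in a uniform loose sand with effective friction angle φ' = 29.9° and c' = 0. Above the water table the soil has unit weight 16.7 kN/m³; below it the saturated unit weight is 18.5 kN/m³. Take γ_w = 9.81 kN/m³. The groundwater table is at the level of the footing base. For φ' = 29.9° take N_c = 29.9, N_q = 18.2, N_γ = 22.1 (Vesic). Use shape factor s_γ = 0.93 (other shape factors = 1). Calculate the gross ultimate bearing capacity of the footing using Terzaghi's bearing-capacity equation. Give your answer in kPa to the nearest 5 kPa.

q_ult ≈ 1015 kPa

Effective surcharge at the founding depth q = γ·D_f = 16.7 × 2.11 = 35.237 kPa.
The water table coincides with the base, so in the self-weight term γ → γ' = 8.69 kN/m³.
q_ult = q·N_q + 0.5·γ·B·N_γ·s_γ
     = 35.237 × 18.2 + 0.5 × 8.69 × 4.17 × 22.1 × 0.93
     = 641.31 + 372.39 = 1013.7 kPa.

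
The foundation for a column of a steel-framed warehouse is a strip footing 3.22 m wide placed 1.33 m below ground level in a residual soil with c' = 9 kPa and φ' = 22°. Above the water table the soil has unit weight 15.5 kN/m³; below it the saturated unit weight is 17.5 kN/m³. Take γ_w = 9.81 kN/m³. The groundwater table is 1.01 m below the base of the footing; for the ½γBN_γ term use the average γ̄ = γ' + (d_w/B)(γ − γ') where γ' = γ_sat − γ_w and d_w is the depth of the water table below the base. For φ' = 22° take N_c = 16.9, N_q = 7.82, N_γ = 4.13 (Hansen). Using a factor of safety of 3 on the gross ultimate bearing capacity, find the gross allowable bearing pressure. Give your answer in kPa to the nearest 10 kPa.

q_all ≈ 130 kPa

q = γ·D_f = 15.5 × 1.33 = 20.615 kPa.
γ' = 7.69 kN/m³; averaging over the depth B below the base, γ̄ = γ' + (d_w/B)(γ − γ') = 10.14 kN/m³.
c·N_c = 9 × 16.9 = 152.1 kPa
q·N_q = 20.615 × 7.82 = 161.21 kPa
0.5·γ·B·N_γ = 0.5 × 10.14 × 3.22 × 4.13 = 67.422 kPa
q_ult = 152.1 + 161.21 + 67.422 = 380.73 kPa.
q_all = 380.73 / 3 = 126.91 kPa.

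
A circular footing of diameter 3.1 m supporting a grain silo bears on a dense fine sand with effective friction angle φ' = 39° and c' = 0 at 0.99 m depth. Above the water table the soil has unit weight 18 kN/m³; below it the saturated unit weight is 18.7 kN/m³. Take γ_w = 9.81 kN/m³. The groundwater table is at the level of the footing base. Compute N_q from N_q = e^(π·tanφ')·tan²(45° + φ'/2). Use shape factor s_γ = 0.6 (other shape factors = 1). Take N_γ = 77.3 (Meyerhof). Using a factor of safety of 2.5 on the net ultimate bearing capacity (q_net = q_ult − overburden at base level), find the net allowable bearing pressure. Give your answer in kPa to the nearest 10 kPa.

N_q = e^(π·tan39°)·tan²(64.5°) = 55.96.
Overburden at base level: q = 18 × 0.99 = 17.82 kPa.
Below the base the soil is submerged, so the ½γBN_γ term uses γ' = 18.7 − 9.81 = 8.89 kN/m³.
Surcharge term q·N_q = 17.82 × 55.957 = 997.16 kPa; self-weight term 0.5·γ·B·N_γ·s_γ = 0.5 × 8.89 × 3.1 × 77.3 × 0.6 = 639.09 kPa.
q_ult = 997.16 + 639.09 = 1636.3 kPa.
q_net = 1636.3 − 17.82 = 1618.4 kPa.
q_all(net) = 1618.4 / 2.5 = 647.37 kPa.

q_all(net) ≈ 650 kPa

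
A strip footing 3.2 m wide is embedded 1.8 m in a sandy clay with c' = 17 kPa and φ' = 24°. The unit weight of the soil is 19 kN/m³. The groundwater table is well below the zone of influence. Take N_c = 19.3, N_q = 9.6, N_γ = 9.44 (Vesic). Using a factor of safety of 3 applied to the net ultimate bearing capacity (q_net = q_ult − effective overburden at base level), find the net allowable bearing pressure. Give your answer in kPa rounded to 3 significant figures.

q_all(net) ≈ 303 kPa

q = γ·D_f = 19 × 1.8 = 34.2 kPa.
c·N_c = 17 × 19.3 = 328.1 kPa
q·N_q = 34.2 × 9.6 = 328.32 kPa
0.5·γ·B·N_γ = 0.5 × 19 × 3.2 × 9.44 = 286.98 kPa
q_ult = 328.1 + 328.32 + 286.98 = 943.4 kPa.
Net ultimate: q_net = 943.4 − 34.2 = 909.2 kPa.
q_all(net) = 909.2 / 3 = 303.07 kPa.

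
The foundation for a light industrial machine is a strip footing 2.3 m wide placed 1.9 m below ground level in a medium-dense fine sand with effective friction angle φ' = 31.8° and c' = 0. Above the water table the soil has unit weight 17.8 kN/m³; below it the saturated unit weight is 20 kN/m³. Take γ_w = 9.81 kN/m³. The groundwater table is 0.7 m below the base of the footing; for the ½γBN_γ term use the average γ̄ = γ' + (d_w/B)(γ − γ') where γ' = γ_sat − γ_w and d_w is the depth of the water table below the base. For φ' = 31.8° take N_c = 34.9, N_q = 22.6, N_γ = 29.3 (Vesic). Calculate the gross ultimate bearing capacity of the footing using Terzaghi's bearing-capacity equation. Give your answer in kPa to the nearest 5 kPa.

q_ult ≈ 1185 kPa

Overburden at base level: q = 17.8 × 1.9 = 33.82 kPa.
The water table is 0.7 m below the base (< B = 2.3 m), so the ½γBN_γ term uses γ̄ = γ' + (d_w/B)(γ − γ') = 10.19 + (0.7/2.3)(17.8 − 10.19) = 12.506 kN/m³.
Surcharge term q·N_q = 33.82 × 22.6 = 764.33 kPa; self-weight term 0.5·γ·B·N_γ = 0.5 × 12.506 × 2.3 × 29.3 = 421.39 kPa.
q_ult = 764.33 + 421.39 = 1185.7 kPa.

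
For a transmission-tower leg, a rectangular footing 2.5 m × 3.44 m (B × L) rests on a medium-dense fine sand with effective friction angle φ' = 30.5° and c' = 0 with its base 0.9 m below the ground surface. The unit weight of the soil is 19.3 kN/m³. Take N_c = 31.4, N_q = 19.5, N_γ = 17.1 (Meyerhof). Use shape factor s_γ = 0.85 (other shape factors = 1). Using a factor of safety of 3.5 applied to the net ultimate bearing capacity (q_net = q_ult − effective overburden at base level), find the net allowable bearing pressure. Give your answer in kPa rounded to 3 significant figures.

Overburden at base level: q = 19.3 × 0.9 = 17.37 kPa.
Surcharge term q·N_q = 17.37 × 19.5 = 338.72 kPa; self-weight term 0.5·γ·B·N_γ·s_γ = 0.5 × 19.3 × 2.5 × 17.1 × 0.85 = 350.66 kPa.
q_ult = 338.72 + 350.66 = 689.37 kPa.
Net ultimate: q_net = 689.37 − 17.37 = 672 kPa.
q_all(net) = 672 / 3.5 = 192 kPa.

q_all(net) ≈ 192 kPa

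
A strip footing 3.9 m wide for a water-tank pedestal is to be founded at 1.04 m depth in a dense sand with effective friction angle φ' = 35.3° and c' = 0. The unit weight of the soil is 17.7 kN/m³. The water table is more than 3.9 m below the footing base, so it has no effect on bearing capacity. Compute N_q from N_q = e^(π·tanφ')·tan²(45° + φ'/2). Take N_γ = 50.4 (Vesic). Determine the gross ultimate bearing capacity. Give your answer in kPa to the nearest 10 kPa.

tan35.3° = 0.708, so N_q = e^(π×0.708)·tan²(62.65°) = 9.248 × 3.738 = 34.57.
Overburden at base level: q = 17.7 × 1.04 = 18.408 kPa.
Surcharge term q·N_q = 18.408 × 34.565 = 636.28 kPa; self-weight term 0.5·γ·B·N_γ = 0.5 × 17.7 × 3.9 × 50.4 = 1739.6 kPa.
q_ult = 636.28 + 1739.6 = 2375.8 kPa.

q_ult ≈ 2380 kPa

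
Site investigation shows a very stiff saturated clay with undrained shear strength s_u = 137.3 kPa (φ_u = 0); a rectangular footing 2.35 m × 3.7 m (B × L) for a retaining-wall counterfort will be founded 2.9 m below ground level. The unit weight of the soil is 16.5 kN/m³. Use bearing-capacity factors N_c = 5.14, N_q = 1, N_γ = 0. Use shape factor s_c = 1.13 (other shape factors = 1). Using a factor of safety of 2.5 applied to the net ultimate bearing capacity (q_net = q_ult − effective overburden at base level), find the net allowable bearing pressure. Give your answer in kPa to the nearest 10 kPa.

Overburden at base level: q = 16.5 × 2.9 = 47.85 kPa.
Cohesion term c·N_c·s_c = 137.3 × 5.14 × 1.13 = 797.47 kPa; surcharge term q·N_q = 47.85 × 1 = 47.85 kPa.
q_ult = 797.47 + 47.85 = 845.32 kPa.
Net ultimate: q_net = 845.32 − 47.85 = 797.47 kPa.
q_all(net) = 797.47 / 2.5 = 318.99 kPa.

q_all(net) ≈ 320 kPa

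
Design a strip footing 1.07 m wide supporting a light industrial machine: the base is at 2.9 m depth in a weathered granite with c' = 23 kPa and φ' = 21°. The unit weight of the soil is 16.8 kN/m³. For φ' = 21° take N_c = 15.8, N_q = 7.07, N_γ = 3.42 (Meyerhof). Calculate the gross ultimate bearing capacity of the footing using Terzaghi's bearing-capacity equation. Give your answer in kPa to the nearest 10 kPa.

q = γ·D_f = 16.8 × 2.9 = 48.72 kPa.
c·N_c = 23 × 15.8 = 363.4 kPa
q·N_q = 48.72 × 7.07 = 344.45 kPa
0.5·γ·B·N_γ = 0.5 × 16.8 × 1.07 × 3.42 = 30.739 kPa
q_ult = 363.4 + 344.45 + 30.739 = 738.59 kPa.

q_ult ≈ 740 kPa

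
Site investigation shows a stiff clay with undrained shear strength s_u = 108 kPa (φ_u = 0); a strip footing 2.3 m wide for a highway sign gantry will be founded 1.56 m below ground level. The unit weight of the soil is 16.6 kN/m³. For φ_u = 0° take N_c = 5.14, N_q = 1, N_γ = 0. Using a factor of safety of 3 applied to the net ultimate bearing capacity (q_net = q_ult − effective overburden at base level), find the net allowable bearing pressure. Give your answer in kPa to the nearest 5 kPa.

q_all(net) ≈ 185 kPa

Overburden at base level: q = 16.6 × 1.56 = 25.896 kPa.
Cohesion term c·N_c = 108 × 5.14 = 555.12 kPa; surcharge term q·N_q = 25.896 × 1 = 25.896 kPa.
q_ult = 555.12 + 25.896 = 581.02 kPa.
Net ultimate: q_net = 581.02 − 25.896 = 555.12 kPa.
q_all(net) = 555.12 / 3 = 185.04 kPa.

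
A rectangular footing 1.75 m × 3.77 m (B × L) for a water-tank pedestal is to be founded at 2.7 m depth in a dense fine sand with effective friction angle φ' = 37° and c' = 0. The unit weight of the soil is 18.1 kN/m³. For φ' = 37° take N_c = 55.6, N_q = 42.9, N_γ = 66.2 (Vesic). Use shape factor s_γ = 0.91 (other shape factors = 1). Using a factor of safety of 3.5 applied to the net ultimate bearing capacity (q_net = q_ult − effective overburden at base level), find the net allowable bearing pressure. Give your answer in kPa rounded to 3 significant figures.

q_all(net) ≈ 858 kPa

Overburden at base level: q = 18.1 × 2.7 = 48.87 kPa.
Surcharge term q·N_q = 48.87 × 42.9 = 2096.5 kPa; self-weight term 0.5·γ·B·N_γ·s_γ = 0.5 × 18.1 × 1.75 × 66.2 × 0.91 = 954.08 kPa.
q_ult = 2096.5 + 954.08 = 3050.6 kPa.
Net ultimate: q_net = 3050.6 − 48.87 = 3001.7 kPa.
q_all(net) = 3001.7 / 3.5 = 857.64 kPa.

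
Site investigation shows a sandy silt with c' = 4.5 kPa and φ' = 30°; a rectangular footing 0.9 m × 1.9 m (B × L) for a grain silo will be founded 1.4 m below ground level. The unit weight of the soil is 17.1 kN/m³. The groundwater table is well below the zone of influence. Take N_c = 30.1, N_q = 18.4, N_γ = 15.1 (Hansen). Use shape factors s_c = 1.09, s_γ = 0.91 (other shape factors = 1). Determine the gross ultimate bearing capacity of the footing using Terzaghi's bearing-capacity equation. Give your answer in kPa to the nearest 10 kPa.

q_ult ≈ 690 kPa

Effective surcharge at the founding depth q = γ·D_f = 17.1 × 1.4 = 23.94 kPa.
q_ult = c·N_c·s_c + q·N_q + 0.5·γ·B·N_γ·s_γ
     = 4.5 × 30.1 × 1.09 + 23.94 × 18.4 + 0.5 × 17.1 × 0.9 × 15.1 × 0.91
     = 147.64 + 440.5 + 105.74 = 693.87 kPa.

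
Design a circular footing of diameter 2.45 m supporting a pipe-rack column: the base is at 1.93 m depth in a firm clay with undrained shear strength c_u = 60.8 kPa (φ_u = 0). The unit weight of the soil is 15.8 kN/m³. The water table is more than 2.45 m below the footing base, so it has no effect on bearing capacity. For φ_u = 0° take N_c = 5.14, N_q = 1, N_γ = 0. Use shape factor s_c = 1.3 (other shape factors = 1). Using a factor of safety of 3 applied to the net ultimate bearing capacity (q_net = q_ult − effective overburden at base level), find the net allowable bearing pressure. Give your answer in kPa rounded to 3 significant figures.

q = γ·D_f = 15.8 × 1.93 = 30.494 kPa.
c·N_c·s_c = 60.8 × 5.14 × 1.3 = 406.27 kPa
q·N_q = 30.494 × 1 = 30.494 kPa
q_ult = 406.27 + 30.494 = 436.76 kPa.
Net ultimate: q_net = 436.76 − 30.494 = 406.27 kPa.
q_all(net) = 406.27 / 3 = 135.42 kPa.

q_all(net) ≈ 135 kPa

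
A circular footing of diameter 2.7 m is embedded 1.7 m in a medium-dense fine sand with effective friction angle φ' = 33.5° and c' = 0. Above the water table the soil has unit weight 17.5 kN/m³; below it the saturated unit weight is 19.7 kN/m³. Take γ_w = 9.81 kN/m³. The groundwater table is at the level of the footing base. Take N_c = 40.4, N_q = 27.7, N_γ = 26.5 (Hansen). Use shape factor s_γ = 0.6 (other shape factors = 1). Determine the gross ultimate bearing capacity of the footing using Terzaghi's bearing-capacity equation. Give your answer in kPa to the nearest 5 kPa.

q_ult ≈ 1035 kPa

q = γ·D_f = 17.5 × 1.7 = 29.75 kPa.
For the ½γBN_γ term take γ' = 19.7 − 9.81 = 9.89 kN/m³ (soil below base is submerged).
q·N_q = 29.75 × 27.7 = 824.07 kPa
0.5·γ·B·N_γ·s_γ = 0.5 × 9.89 × 2.7 × 26.5 × 0.6 = 212.29 kPa
q_ult = 824.07 + 212.29 = 1036.4 kPa.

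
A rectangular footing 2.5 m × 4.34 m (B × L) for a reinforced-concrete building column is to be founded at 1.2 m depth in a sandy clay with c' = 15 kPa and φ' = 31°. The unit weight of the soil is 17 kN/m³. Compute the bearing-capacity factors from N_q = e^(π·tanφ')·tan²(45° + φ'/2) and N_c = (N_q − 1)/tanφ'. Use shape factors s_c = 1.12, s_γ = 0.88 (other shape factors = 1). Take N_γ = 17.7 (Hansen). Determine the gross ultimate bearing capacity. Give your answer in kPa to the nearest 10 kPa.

q_ult ≈ 1300 kPa

tan31° = 0.6009, so N_q = e^(π×0.6009)·tan²(60.5°) = 6.604 × 3.124 = 20.63.
N_c = (20.63 − 1)/tan31° = 32.67.
Effective surcharge at the founding depth q = γ·D_f = 17 × 1.2 = 20.4 kPa.
q_ult = c·N_c·s_c + q·N_q + 0.5·γ·B·N_γ·s_γ
     = 15 × 32.671 × 1.12 + 20.4 × 20.631 + 0.5 × 17 × 2.5 × 17.7 × 0.88
     = 548.87 + 420.87 + 330.99 = 1300.7 kPa.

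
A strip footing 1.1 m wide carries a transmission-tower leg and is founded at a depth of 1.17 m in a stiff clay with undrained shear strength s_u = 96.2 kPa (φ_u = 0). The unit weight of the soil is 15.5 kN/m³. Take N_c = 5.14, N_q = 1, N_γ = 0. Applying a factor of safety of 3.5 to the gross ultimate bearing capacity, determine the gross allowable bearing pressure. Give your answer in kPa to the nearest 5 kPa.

Effective surcharge at the founding depth q = γ·D_f = 15.5 × 1.17 = 18.135 kPa.
q_ult = c·N_c + q·N_q
     = 96.2 × 5.14 + 18.135 × 1
     = 494.47 + 18.135 = 512.6 kPa.
q_all = q_ult / FS = 512.6 / 3.5 = 146.46 kPa.

q_all ≈ 145 kPa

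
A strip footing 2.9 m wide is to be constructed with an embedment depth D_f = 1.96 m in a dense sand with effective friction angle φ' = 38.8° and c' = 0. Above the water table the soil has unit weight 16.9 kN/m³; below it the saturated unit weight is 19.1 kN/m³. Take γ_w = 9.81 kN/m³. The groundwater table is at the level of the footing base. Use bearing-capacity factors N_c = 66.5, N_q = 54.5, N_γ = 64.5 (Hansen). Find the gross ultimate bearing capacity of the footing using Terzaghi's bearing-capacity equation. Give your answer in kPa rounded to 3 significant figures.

q_ult ≈ 2670 kPa

Effective surcharge at the founding depth q = γ·D_f = 16.9 × 1.96 = 33.124 kPa.
The water table coincides with the base, so in the self-weight term γ → γ' = 9.29 kN/m³.
q_ult = q·N_q + 0.5·γ·B·N_γ
     = 33.124 × 54.5 + 0.5 × 9.29 × 2.9 × 64.5
     = 1805.3 + 868.85 = 2674.1 kPa.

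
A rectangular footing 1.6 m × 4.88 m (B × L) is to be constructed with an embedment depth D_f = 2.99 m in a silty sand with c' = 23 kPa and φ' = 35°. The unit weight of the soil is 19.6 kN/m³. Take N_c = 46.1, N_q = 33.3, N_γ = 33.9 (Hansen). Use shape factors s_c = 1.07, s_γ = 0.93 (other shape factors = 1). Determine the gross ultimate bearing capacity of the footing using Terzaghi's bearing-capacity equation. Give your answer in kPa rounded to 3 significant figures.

Overburden at base level: q = 19.6 × 2.99 = 58.604 kPa.
Cohesion term c·N_c·s_c = 23 × 46.1 × 1.07 = 1134.5 kPa; surcharge term q·N_q = 58.604 × 33.3 = 1951.5 kPa; self-weight term 0.5·γ·B·N_γ·s_γ = 0.5 × 19.6 × 1.6 × 33.9 × 0.93 = 494.34 kPa.
q_ult = 1134.5 + 1951.5 + 494.34 = 3580.4 kPa.

q_ult ≈ 3580 kPa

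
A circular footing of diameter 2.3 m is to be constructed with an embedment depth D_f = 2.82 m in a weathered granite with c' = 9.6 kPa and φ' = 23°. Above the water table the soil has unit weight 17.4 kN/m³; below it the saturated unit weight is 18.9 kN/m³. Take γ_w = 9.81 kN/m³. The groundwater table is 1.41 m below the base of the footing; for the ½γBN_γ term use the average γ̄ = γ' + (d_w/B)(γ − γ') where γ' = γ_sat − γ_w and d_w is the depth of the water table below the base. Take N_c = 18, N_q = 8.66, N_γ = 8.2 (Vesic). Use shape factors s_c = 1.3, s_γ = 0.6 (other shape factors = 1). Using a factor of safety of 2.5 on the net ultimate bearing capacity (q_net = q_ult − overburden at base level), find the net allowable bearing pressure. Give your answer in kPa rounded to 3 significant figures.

q_all(net) ≈ 272 kPa

q = γ·D_f = 17.4 × 2.82 = 49.068 kPa.
γ' = 9.09 kN/m³; averaging over the depth B below the base, γ̄ = γ' + (d_w/B)(γ − γ') = 14.184 kN/m³.
c·N_c·s_c = 9.6 × 18 × 1.3 = 224.64 kPa
q·N_q = 49.068 × 8.66 = 424.93 kPa
0.5·γ·B·N_γ·s_γ = 0.5 × 14.184 × 2.3 × 8.2 × 0.6 = 80.255 kPa
q_ult = 224.64 + 424.93 + 80.255 = 729.82 kPa.
q_net = 729.82 − 49.068 = 680.76 kPa.
q_all(net) = 680.76 / 2.5 = 272.3 kPa.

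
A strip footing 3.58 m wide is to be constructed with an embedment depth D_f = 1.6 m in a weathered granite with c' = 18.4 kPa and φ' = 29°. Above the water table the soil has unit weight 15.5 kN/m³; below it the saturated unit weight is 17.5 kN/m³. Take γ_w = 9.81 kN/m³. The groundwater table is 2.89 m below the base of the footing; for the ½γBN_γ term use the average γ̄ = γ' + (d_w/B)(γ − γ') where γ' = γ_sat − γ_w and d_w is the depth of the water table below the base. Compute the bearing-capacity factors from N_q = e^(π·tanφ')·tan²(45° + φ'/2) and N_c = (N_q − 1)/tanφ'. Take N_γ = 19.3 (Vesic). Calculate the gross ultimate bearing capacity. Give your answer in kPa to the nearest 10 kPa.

q_ult ≈ 1400 kPa

tan29° = 0.5543, so N_q = e^(π×0.5543)·tan²(59.5°) = 5.705 × 2.882 = 16.44.
N_c = (16.44 − 1)/tan29° = 27.86.
Effective surcharge at the founding depth q = γ·D_f = 15.5 × 1.6 = 24.8 kPa.
With d_w = 2.89 m < B, γ̄ = 7.69 + (2.89/3.58) × (15.5 − 7.69) = 13.995 kN/m³.
q_ult = c·N_c + q·N_q + 0.5·γ·B·N_γ
     = 18.4 × 27.86 + 24.8 × 16.443 + 0.5 × 13.995 × 3.58 × 19.3
     = 512.63 + 407.79 + 483.48 = 1403.9 kPa.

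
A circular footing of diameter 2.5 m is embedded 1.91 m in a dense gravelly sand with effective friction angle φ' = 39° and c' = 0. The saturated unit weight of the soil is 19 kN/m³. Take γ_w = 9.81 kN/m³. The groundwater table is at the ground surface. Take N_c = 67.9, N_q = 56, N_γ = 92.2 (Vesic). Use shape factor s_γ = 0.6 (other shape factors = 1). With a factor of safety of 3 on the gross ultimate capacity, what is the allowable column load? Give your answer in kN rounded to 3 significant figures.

Water table at ground surface, so effective unit weight γ' = 19 − 9.81 = 9.19 kN/m³ is used throughout; overburden q = 9.19 × 1.91 = 17.553 kPa; the same γ' applies in the ½γBN_γ term.
Surcharge term q·N_q = 17.553 × 56 = 982.96 kPa; self-weight term 0.5·γ·B·N_γ·s_γ = 0.5 × 9.19 × 2.5 × 92.2 × 0.6 = 635.49 kPa.
q_ult = 982.96 + 635.49 = 1618.5 kPa.
Gross allowable pressure q_all = 1618.5 / 3 = 539.48 kPa.
Footing area = 4.9087 m², so allowable column load = 539.48 × 4.9087 = 2648.2 kN.

P_all ≈ 2650 kN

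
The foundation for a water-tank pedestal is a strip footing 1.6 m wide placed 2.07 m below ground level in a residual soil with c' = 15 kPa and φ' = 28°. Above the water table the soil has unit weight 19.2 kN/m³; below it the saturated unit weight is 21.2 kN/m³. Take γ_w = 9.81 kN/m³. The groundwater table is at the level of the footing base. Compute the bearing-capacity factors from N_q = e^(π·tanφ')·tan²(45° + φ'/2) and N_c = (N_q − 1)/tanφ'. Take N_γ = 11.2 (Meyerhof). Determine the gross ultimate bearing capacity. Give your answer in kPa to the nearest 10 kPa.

tan28° = 0.5317, so N_q = e^(π×0.5317)·tan²(59°) = 5.314 × 2.77 = 14.72.
N_c = (14.72 − 1)/tan28° = 25.8.
q = γ·D_f = 19.2 × 2.07 = 39.744 kPa.
For the ½γBN_γ term take γ' = 21.2 − 9.81 = 11.39 kN/m³ (soil below base is submerged).
c·N_c = 15 × 25.803 = 387.05 kPa
q·N_q = 39.744 × 14.72 = 585.03 kPa
0.5·γ·B·N_γ = 0.5 × 11.39 × 1.6 × 11.2 = 102.05 kPa
q_ult = 387.05 + 585.03 + 102.05 = 1074.1 kPa.

q_ult ≈ 1070 kPa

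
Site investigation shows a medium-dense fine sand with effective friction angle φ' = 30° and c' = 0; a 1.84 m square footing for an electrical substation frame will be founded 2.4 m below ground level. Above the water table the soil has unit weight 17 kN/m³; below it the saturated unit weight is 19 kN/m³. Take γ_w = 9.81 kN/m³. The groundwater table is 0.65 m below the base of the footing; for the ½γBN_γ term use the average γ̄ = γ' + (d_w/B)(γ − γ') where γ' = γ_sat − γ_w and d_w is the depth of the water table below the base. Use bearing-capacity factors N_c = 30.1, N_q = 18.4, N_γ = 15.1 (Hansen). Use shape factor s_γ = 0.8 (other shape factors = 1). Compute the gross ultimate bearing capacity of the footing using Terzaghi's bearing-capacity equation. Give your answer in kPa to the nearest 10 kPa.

Overburden at base level: q = 17 × 2.4 = 40.8 kPa.
The water table is 0.65 m below the base (< B = 1.84 m), so the ½γBN_γ term uses γ̄ = γ' + (d_w/B)(γ − γ') = 9.19 + (0.65/1.84)(17 − 9.19) = 11.949 kN/m³.
Surcharge term q·N_q = 40.8 × 18.4 = 750.72 kPa; self-weight term 0.5·γ·B·N_γ·s_γ = 0.5 × 11.949 × 1.84 × 15.1 × 0.8 = 132.8 kPa.
q_ult = 750.72 + 132.8 = 883.52 kPa.

q_ult ≈ 880 kPa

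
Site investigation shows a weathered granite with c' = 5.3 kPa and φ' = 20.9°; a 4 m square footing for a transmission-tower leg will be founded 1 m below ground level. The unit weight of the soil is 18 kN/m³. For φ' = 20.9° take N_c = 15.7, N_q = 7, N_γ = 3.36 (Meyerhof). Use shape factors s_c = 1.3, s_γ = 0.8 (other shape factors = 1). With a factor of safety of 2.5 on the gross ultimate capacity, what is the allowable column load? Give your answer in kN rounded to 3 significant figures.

Overburden at base level: q = 18 × 1 = 18 kPa.
Cohesion term c·N_c·s_c = 5.3 × 15.7 × 1.3 = 108.17 kPa; surcharge term q·N_q = 18 × 7 = 126 kPa; self-weight term 0.5·γ·B·N_γ·s_γ = 0.5 × 18 × 4 × 3.36 × 0.8 = 96.768 kPa.
q_ult = 108.17 + 126 + 96.768 = 330.94 kPa.
Gross allowable pressure q_all = 330.94 / 2.5 = 132.38 kPa.
Footing area = 16 m², so allowable column load = 132.38 × 16 = 2118 kN.

P_all ≈ 2120 kN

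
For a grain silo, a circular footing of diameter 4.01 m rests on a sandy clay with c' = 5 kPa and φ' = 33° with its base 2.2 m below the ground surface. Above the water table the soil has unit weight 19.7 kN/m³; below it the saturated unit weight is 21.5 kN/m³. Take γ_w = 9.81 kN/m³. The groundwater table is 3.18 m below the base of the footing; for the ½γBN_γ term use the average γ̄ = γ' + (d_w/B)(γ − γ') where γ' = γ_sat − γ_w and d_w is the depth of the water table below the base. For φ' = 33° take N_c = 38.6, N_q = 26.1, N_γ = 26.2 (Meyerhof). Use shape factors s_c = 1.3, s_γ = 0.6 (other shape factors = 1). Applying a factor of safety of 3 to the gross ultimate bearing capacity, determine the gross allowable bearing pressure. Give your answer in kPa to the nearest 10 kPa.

q_all ≈ 650 kPa

Effective surcharge at the founding depth q = γ·D_f = 19.7 × 2.2 = 43.34 kPa.
With d_w = 3.18 m < B, γ̄ = 11.69 + (3.18/4.01) × (19.7 − 11.69) = 18.042 kN/m³.
q_ult = c·N_c·s_c + q·N_q + 0.5·γ·B·N_γ·s_γ
     = 5 × 38.6 × 1.3 + 43.34 × 26.1 + 0.5 × 18.042 × 4.01 × 26.2 × 0.6
     = 250.9 + 1131.2 + 568.66 = 1950.7 kPa.
q_all = q_ult / FS = 1950.7 / 3 = 650.24 kPa.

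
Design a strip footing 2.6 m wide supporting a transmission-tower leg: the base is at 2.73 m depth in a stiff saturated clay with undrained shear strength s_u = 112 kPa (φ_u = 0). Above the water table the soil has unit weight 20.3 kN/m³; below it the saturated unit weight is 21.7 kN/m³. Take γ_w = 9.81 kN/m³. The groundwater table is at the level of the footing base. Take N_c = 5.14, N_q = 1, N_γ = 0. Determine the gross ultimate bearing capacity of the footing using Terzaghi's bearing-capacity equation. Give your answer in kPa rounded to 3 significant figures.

q_ult ≈ 631 kPa

Effective surcharge at the founding depth q = γ·D_f = 20.3 × 2.73 = 55.419 kPa.
q_ult = c·N_c + q·N_q
     = 112 × 5.14 + 55.419 × 1
     = 575.68 + 55.419 = 631.1 kPa.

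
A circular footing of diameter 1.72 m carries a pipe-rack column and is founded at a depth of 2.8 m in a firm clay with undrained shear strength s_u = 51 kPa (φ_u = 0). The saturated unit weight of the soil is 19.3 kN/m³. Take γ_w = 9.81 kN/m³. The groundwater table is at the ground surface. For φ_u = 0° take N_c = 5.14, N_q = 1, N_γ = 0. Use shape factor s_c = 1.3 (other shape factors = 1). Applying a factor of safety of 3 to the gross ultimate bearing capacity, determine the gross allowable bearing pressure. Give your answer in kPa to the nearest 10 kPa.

With the water table at the surface the whole profile is submerged: γ' = 19.3 − 9.81 = 9.49 kN/m³, so q = γ'·D_f = 26.572 kPa.
q_ult = c·N_c·s_c + q·N_q
     = 51 × 5.14 × 1.3 + 26.572 × 1
     = 340.78 + 26.572 = 367.35 kPa.
q_all = q_ult / FS = 367.35 / 3 = 122.45 kPa.

q_all ≈ 120 kPa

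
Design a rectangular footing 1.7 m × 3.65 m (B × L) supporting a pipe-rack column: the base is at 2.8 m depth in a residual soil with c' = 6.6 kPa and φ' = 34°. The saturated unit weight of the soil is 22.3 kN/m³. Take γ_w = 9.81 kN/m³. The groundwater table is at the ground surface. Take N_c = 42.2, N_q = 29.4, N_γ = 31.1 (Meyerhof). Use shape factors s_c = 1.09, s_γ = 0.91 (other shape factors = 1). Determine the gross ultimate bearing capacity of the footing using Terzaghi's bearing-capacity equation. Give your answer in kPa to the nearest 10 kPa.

q_ult ≈ 1630 kPa

Water table at ground surface, so effective unit weight γ' = 22.3 − 9.81 = 12.49 kN/m³ is used throughout; overburden q = 12.49 × 2.8 = 34.972 kPa; the same γ' applies in the ½γBN_γ term.
Cohesion term c·N_c·s_c = 6.6 × 42.2 × 1.09 = 303.59 kPa; surcharge term q·N_q = 34.972 × 29.4 = 1028.2 kPa; self-weight term 0.5·γ·B·N_γ·s_γ = 0.5 × 12.49 × 1.7 × 31.1 × 0.91 = 300.46 kPa.
q_ult = 303.59 + 1028.2 + 300.46 = 1632.2 kPa.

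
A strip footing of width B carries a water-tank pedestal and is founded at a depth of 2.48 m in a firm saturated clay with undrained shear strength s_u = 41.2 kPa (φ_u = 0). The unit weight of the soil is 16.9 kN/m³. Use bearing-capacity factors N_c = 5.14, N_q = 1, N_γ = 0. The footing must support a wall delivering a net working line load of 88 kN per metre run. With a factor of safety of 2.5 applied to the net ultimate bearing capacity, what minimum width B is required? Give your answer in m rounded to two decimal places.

Overburden at base level: q = 16.9 × 2.48 = 41.912 kPa.
Cohesion term c·N_c = 41.2 × 5.14 = 211.77 kPa; surcharge term q·N_q = 41.912 × 1 = 41.912 kPa.
q_ult = 211.77 + 41.912 = 253.68 kPa.
For φ = 0 the ½γBN_γ term vanishes, so q_ult is independent of B. q_net = 253.68 − 41.912 = 211.77 kPa; q_all(net) = 211.77/2.5 = 84.707 kPa.
Required width B = w / q_all(net) = 88 / 84.707 = 1.039 m.

B = 1.04 m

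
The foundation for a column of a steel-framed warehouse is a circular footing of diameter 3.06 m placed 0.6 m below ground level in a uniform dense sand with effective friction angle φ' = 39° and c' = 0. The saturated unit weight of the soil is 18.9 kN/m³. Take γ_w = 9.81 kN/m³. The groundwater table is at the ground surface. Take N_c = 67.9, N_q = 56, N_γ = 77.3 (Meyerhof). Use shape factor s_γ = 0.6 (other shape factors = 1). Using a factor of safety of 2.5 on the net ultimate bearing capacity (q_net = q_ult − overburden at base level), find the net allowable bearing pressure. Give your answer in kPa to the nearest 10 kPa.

q_all(net) ≈ 380 kPa

γ' = 18.9 − 9.81 = 9.09 kN/m³ (submerged throughout). q = 9.09 × 0.6 = 5.454 kPa; the same γ' applies in the ½γBN_γ term.
q·N_q = 5.454 × 56 = 305.42 kPa
0.5·γ·B·N_γ·s_γ = 0.5 × 9.09 × 3.06 × 77.3 × 0.6 = 645.04 kPa
q_ult = 305.42 + 645.04 = 950.46 kPa.
q_net = 950.46 − 5.454 = 945.01 kPa.
q_all(net) = 945.01 / 2.5 = 378 kPa.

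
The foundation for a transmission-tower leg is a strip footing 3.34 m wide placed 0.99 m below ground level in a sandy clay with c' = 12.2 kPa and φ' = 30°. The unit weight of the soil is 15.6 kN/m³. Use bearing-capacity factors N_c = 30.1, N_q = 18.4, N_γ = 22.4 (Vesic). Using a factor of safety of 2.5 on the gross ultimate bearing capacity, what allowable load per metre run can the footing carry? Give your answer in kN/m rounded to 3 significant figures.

≈ 1650 kN/m

Effective surcharge at the founding depth q = γ·D_f = 15.6 × 0.99 = 15.444 kPa.
q_ult = c·N_c + q·N_q + 0.5·γ·B·N_γ
     = 12.2 × 30.1 + 15.444 × 18.4 + 0.5 × 15.6 × 3.34 × 22.4
     = 367.22 + 284.17 + 583.56 = 1235 kPa.
Gross allowable pressure q_all = 1235 / 2.5 = 493.98 kPa.
Allowable wall load = q_all × B = 493.98 × 3.34 = 1649.9 kN per metre run.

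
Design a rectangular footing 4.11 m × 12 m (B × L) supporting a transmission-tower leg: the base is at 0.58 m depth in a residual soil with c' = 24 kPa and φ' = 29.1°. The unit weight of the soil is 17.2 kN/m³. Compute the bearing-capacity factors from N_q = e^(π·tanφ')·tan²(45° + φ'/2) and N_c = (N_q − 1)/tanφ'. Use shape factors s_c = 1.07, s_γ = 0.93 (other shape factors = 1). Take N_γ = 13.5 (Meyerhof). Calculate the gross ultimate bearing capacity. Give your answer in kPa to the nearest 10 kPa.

q_ult ≈ 1330 kPa

tan29.1° = 0.5566, so N_q = e^(π×0.5566)·tan²(59.55°) = 5.746 × 2.894 = 16.63.
N_c = (16.63 − 1)/tan29.1° = 28.08.
q = γ·D_f = 17.2 × 0.58 = 9.976 kPa.
c·N_c·s_c = 24 × 28.078 × 1.07 = 721.04 kPa
q·N_q = 9.976 × 16.628 = 165.88 kPa
0.5·γ·B·N_γ·s_γ = 0.5 × 17.2 × 4.11 × 13.5 × 0.93 = 443.77 kPa
q_ult = 721.04 + 165.88 + 443.77 = 1330.7 kPa.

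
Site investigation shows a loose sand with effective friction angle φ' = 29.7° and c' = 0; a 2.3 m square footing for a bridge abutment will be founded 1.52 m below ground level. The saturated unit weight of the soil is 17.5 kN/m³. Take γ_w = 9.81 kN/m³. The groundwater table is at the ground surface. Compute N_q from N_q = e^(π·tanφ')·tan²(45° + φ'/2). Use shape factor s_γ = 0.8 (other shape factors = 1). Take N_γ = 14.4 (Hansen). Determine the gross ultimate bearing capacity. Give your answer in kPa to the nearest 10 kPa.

tan29.7° = 0.5704, so N_q = e^(π×0.5704)·tan²(59.85°) = 6.001 × 2.964 = 17.79.
Water table at ground surface, so effective unit weight γ' = 17.5 − 9.81 = 7.69 kN/m³ is used throughout; overburden q = 7.69 × 1.52 = 11.689 kPa; the same γ' applies in the ½γBN_γ term.
Surcharge term q·N_q = 11.689 × 17.787 = 207.91 kPa; self-weight term 0.5·γ·B·N_γ·s_γ = 0.5 × 7.69 × 2.3 × 14.4 × 0.8 = 101.88 kPa.
q_ult = 207.91 + 101.88 = 309.79 kPa.

q_ult ≈ 310 kPa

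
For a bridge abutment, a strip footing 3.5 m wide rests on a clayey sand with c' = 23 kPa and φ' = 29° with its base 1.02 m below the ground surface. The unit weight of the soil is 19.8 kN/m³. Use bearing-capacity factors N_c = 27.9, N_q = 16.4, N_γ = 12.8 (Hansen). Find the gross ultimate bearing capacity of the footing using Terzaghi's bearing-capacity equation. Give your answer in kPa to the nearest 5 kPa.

q_ult ≈ 1415 kPa

Effective surcharge at the founding depth q = γ·D_f = 19.8 × 1.02 = 20.196 kPa.
q_ult = c·N_c + q·N_q + 0.5·γ·B·N_γ
     = 23 × 27.9 + 20.196 × 16.4 + 0.5 × 19.8 × 3.5 × 12.8
     = 641.7 + 331.21 + 443.52 = 1416.4 kPa.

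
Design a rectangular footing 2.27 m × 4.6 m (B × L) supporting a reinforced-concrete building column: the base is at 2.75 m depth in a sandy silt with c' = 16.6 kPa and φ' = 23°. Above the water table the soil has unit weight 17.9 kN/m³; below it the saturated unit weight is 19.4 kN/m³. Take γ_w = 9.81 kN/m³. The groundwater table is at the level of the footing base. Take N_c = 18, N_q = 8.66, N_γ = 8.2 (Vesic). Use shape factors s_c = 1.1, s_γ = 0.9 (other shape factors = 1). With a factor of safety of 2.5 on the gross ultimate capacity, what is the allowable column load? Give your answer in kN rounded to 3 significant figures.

P_all ≈ 3490 kN

Effective surcharge at the founding depth q = γ·D_f = 17.9 × 2.75 = 49.225 kPa.
The water table coincides with the base, so in the self-weight term γ → γ' = 9.59 kN/m³.
q_ult = c·N_c·s_c + q·N_q + 0.5·γ·B·N_γ·s_γ
     = 16.6 × 18 × 1.1 + 49.225 × 8.66 + 0.5 × 9.59 × 2.27 × 8.2 × 0.9
     = 328.68 + 426.29 + 80.329 = 835.3 kPa.
Gross allowable pressure q_all = 835.3 / 2.5 = 334.12 kPa.
Footing area = 10.442 m², so allowable column load = 334.12 × 10.442 = 3488.9 kN.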